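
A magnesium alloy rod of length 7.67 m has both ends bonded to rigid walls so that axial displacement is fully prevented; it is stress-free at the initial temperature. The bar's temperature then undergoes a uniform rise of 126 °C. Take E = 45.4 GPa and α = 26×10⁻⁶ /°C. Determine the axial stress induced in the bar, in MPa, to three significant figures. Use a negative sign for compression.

-149 MPa

Free thermal expansion αLΔT = 26e-6 · 7670 · 126 = 25.13 mm.
The walls impose strain ε = −(25.13)/7670 = -3.2760e-03; σ = Eε = 45400 · -3.2760e-03 = -148.7 MPa.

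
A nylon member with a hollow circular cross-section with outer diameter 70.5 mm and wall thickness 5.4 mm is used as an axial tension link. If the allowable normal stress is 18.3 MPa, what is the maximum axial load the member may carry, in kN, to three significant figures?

A = 1104 mm².
P_max = σ_allow · A = 18.3 · 1104 = 20210 N = 20.21 kN.

20.2 kN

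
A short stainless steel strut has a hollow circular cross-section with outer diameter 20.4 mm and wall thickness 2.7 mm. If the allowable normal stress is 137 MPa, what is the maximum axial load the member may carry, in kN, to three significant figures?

A = 150.1 mm².
P_max = σ_allow · A = 137 · 150.1 = 20570 N = 20.57 kN.

20.6 kN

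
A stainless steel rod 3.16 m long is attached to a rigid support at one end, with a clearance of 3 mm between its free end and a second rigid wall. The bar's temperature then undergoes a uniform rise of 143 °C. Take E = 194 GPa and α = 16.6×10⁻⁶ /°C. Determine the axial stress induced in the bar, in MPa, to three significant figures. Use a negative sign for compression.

Free thermal expansion αLΔT = 16.6e-6 · 3160 · 143 = 7.501 mm.
The walls engage after the gap closes; constrained expansion = 7.501 − 3 = 4.501 mm.
The walls impose strain ε = −(4.501)/3160 = -1.4244e-03; σ = Eε = 194000 · -1.4244e-03 = -276.3 MPa.

-276 MPa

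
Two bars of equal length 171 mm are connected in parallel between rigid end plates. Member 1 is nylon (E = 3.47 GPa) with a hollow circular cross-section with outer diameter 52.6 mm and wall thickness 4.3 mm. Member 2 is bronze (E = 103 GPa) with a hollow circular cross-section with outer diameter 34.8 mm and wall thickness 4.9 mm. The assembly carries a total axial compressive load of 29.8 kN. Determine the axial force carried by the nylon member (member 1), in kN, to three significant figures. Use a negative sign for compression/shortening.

-1.36 kN

A_1 = 652.5 mm².
A_2 = 460.3 mm².
Equal strain + equilibrium ⇒ each member carries load in proportion to AE: A₁E₁ = 2264000 N, A₂E₂ = 47410000 N, ΣAE = 49670000 N.
F₁ = P·A₁E₁/ΣAE = -29800·2264000/49670000 = -1358 N.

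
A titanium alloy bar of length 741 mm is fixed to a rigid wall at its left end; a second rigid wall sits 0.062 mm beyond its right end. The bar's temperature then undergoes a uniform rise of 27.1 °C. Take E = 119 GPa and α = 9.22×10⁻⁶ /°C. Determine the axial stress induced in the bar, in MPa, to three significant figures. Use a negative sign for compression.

Free thermal expansion αLΔT = 9.22e-6 · 741 · 27.1 = 0.1851 mm.
The walls engage after the gap closes; constrained expansion = 0.1851 − 0.062 = 0.1231 mm.
The walls impose strain ε = −(0.1231)/741 = -1.6619e-04; σ = Eε = 119000 · -1.6619e-04 = -19.78 MPa.

-19.8 MPa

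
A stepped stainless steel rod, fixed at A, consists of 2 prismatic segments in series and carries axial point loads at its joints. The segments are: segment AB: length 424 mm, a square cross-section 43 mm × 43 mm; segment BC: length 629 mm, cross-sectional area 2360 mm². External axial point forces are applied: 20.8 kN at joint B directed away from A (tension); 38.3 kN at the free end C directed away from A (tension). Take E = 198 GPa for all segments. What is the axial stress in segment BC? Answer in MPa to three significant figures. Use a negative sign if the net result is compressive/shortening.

16.2 MPa

Internal axial forces (sectioning from the free end, tension +): N_BC = 38.3 kN, N_AB = 59.1 kN.
σ_BC = N_BC/A_BC = 38300/2360 = 16.23 MPa.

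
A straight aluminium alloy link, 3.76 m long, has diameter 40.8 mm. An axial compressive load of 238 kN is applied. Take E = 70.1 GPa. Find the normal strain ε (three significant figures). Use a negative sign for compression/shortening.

A = 1307 mm².
σ = N/A = -182 MPa; ε = σ/E = -182/70100 = -2.597e-03.

-0.00260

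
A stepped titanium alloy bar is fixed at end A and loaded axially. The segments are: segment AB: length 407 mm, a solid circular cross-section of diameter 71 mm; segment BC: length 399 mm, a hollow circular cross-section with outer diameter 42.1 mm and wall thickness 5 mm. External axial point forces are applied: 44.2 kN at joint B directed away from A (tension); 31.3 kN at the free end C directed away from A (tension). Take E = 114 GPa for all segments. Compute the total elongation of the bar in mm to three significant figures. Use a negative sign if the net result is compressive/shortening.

Internal axial forces (sectioning from the free end, tension +): N_BC = 31.3 kN, N_AB = 75.5 kN.
A_AB = 3959 mm².
A_BC = 582.8 mm².
δ_AB = 75500·407/(3959·114000) = 0.06808 mm
δ_BC = 31300·399/(582.8·114000) = 0.188 mm
δ = Σδ_i = 0.2561 mm.

0.256 mm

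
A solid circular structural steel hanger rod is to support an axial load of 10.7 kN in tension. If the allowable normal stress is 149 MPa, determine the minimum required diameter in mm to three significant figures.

9.56 mm

Required area A ≥ P/σ_allow = 10700/149 = 71.81 mm².
For a solid circular section, d ≥ √(4A/π) = 9.562 mm.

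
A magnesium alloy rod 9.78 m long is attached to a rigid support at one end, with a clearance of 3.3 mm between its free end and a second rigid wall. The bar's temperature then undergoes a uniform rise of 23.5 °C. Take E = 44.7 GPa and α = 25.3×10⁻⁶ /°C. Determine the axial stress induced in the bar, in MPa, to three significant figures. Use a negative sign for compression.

-11.5 MPa

Free thermal expansion αLΔT = 25.3e-6 · 9780 · 23.5 = 5.815 mm.
The walls engage after the gap closes; constrained expansion = 5.815 − 3.3 = 2.515 mm.
The walls impose strain ε = −(2.515)/9780 = -2.5713e-04; σ = Eε = 44700 · -2.5713e-04 = -11.49 MPa.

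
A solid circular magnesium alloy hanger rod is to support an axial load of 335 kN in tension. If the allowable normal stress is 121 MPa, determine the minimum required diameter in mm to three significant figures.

Required area A ≥ P/σ_allow = 335000/121 = 2769 mm².
For a solid circular section, d ≥ √(4A/π) = 59.37 mm.

59.4 mm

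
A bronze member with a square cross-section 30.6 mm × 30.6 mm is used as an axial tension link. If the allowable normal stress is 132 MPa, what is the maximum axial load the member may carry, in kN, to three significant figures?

A = 936.4 mm².
P_max = σ_allow · A = 132 · 936.4 = 123600 N = 123.6 kN.

124 kN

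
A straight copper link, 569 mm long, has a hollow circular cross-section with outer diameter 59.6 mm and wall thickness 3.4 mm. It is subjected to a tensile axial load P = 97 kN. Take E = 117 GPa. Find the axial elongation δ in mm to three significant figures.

A = 600.3 mm².
δ_mech = NL/(AE) = 97000·569/(600.3·117000) = 0.7858 mm.

0.786 mm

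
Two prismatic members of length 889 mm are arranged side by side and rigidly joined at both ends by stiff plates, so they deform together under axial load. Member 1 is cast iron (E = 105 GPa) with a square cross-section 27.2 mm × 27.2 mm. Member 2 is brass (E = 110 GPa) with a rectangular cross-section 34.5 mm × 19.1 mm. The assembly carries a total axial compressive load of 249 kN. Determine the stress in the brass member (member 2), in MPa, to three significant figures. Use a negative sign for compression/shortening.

-182 MPa

A_1 = 739.8 mm².
A_2 = 659 mm².
Equal strain + equilibrium ⇒ each member carries load in proportion to AE: A₁E₁ = 77680000 N, A₂E₂ = 72480000 N, ΣAE = 150200000 N.
σ₂ = P·E₂/ΣAE = -249000·110000/150200000 = -182.4 MPa.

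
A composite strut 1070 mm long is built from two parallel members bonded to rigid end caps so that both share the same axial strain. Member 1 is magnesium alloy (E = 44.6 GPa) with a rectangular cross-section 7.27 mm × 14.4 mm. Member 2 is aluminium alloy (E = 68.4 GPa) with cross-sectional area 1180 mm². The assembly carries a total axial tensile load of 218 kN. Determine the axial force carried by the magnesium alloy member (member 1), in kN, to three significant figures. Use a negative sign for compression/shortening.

11.9 kN

A_1 = 104.7 mm².
Equal strain + equilibrium ⇒ each member carries load in proportion to AE: A₁E₁ = 4669000 N, A₂E₂ = 80710000 N, ΣAE = 85380000 N.
F₁ = P·A₁E₁/ΣAE = 218000·4669000/85380000 = 11920 N.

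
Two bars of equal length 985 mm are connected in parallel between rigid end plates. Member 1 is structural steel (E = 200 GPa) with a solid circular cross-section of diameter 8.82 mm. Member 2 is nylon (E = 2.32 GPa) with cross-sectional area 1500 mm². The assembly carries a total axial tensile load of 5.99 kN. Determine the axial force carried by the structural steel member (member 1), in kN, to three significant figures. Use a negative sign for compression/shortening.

A_1 = 61.1 mm².
Equal strain + equilibrium ⇒ each member carries load in proportion to AE: A₁E₁ = 12220000 N, A₂E₂ = 3480000 N, ΣAE = 15700000 N.
F₁ = P·A₁E₁/ΣAE = 5990·12220000/15700000 = 4662 N.

4.66 kN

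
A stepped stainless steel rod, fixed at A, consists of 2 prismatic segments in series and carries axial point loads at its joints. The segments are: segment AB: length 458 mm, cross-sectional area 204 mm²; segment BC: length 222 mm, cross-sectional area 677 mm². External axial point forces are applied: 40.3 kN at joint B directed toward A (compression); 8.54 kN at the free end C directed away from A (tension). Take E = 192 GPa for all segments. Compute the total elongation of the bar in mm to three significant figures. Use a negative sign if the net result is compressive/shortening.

Internal axial forces (sectioning from the free end, tension +): N_BC = 8.54 kN, N_AB = -31.76 kN.
δ_AB = -31760·458/(204·192000) = -0.3714 mm
δ_BC = 8540·222/(677·192000) = 0.01459 mm
δ = Σδ_i = -0.3568 mm.

-0.357 mm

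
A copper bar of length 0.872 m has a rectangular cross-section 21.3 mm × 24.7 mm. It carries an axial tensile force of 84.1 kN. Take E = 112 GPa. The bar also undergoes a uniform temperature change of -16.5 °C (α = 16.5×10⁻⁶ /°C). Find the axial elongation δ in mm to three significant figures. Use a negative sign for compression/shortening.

1.01 mm

A = 526.1 mm².
δ_mech = NL/(AE) = 84100·872/(526.1·112000) = 1.245 mm.
δ_thermal = αLΔT = 16.5e-6·872·-16.5 = -0.2374 mm.
δ = δ_mech + δ_thermal = 1.007 mm.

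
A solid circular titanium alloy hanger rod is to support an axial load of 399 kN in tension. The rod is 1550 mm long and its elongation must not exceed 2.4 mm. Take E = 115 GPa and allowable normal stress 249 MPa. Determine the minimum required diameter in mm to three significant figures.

Required area A ≥ P/σ_allow = 399000/249 = 1602 mm².
For a solid circular section, d ≥ √(4A/π) = 45.17 mm.
Elongation limit: A ≥ PL/(Eδ_allow) = 399000·1550/(115000·2.4) = 2241 mm² ⇒ d ≥ 53.41 mm.
The elongation limit governs.

53.4 mm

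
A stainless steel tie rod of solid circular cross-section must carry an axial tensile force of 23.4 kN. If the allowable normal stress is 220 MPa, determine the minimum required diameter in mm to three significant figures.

Required area A ≥ P/σ_allow = 23400/220 = 106.4 mm².
For a solid circular section, d ≥ √(4A/π) = 11.64 mm.

11.6 mm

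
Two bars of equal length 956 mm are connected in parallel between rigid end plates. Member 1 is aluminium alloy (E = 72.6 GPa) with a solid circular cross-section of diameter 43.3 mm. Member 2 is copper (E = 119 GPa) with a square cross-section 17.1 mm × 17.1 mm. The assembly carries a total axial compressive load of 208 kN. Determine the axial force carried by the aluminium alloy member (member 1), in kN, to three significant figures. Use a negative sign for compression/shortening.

A_1 = 1473 mm².
A_2 = 292.4 mm².
Equal strain + equilibrium ⇒ each member carries load in proportion to AE: A₁E₁ = 106900000 N, A₂E₂ = 34800000 N, ΣAE = 141700000 N.
F₁ = P·A₁E₁/ΣAE = -208000·106900000/141700000 = -156900 N.

-157 kN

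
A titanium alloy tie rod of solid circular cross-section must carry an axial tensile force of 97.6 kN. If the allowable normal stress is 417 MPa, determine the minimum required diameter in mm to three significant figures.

Required area A ≥ P/σ_allow = 97600/417 = 234.1 mm².
For a solid circular section, d ≥ √(4A/π) = 17.26 mm.

17.3 mm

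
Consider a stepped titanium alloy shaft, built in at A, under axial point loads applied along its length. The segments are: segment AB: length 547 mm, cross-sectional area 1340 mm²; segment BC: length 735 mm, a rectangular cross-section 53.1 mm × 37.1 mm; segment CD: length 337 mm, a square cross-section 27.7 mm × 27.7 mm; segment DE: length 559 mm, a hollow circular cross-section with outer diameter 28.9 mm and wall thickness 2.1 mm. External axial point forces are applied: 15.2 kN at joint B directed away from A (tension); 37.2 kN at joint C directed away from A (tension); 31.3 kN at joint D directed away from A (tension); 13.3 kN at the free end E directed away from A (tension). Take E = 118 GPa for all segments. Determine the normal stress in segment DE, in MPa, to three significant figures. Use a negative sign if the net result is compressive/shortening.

75.2 MPa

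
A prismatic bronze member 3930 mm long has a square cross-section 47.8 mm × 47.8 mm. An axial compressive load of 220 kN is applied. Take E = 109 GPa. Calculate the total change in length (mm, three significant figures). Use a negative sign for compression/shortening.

A = 2285 mm².
δ_mech = NL/(AE) = -220000·3930/(2285·109000) = -3.472 mm.

-3.47 mm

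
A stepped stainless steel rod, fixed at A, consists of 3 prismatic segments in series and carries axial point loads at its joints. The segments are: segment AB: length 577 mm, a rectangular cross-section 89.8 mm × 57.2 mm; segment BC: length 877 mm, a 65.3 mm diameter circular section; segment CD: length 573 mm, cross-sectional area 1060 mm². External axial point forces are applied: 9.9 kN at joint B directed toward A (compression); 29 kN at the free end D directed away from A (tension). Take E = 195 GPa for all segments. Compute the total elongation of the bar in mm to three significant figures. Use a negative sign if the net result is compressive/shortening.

Internal axial forces (sectioning from the free end, tension +): N_CD = 29 kN, N_BC = 29 kN, N_AB = 19.1 kN.
A_AB = 5137 mm².
A_BC = 3349 mm².
δ_AB = 19100·577/(5137·195000) = 0.011 mm
δ_BC = 29000·877/(3349·195000) = 0.03894 mm
δ_CD = 29000·573/(1060·195000) = 0.08039 mm
δ = Σδ_i = 0.1303 mm.

0.130 mm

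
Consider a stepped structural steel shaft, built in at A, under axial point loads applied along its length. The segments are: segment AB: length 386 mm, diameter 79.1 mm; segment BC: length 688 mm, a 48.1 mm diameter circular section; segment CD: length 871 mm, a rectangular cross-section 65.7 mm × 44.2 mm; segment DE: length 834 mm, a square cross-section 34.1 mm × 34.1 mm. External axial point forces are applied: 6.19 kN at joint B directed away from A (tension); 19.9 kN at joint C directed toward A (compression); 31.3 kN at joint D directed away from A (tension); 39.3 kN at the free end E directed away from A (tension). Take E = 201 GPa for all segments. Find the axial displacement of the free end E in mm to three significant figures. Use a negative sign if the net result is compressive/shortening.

0.363 mm

Internal axial forces (sectioning from the free end, tension +): N_DE = 39.3 kN, N_CD = 70.6 kN, N_BC = 50.7 kN, N_AB = 56.89 kN.
A_AB = 4914 mm².
A_BC = 1817 mm².
A_CD = 2904 mm².
A_DE = 1163 mm².
δ_AB = 56890·386/(4914·201000) = 0.02223 mm
δ_BC = 50700·688/(1817·201000) = 0.0955 mm
δ_CD = 70600·871/(2904·201000) = 0.1054 mm
δ_DE = 39300·834/(1163·201000) = 0.1402 mm
δ = Σδ_i = 0.3633 mm.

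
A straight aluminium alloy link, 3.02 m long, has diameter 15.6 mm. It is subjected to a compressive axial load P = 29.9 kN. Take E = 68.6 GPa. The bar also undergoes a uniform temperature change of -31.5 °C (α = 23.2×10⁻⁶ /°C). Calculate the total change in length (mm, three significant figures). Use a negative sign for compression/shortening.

-9.09 mm

A = 191.1 mm².
δ_mech = NL/(AE) = -29900·3020/(191.1·68600) = -6.887 mm.
δ_thermal = αLΔT = 23.2e-6·3020·-31.5 = -2.207 mm.
δ = δ_mech + δ_thermal = -9.094 mm.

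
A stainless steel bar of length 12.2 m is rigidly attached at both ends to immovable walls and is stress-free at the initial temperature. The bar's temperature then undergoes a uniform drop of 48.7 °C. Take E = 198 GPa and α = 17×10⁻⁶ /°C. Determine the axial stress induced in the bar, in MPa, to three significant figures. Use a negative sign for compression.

Free thermal expansion αLΔT = 17e-6 · 12200 · -48.7 = -10.1 mm.
The walls impose strain ε = −(-10.1)/12200 = 8.2790e-04; σ = Eε = 198000 · 8.2790e-04 = 163.9 MPa.

164 MPa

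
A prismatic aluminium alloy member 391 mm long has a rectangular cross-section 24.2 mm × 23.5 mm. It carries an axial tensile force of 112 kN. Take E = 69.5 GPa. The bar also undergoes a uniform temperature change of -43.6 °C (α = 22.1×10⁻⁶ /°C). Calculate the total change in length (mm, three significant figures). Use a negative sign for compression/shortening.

0.731 mm

A = 568.7 mm².
δ_mech = NL/(AE) = 112000·391/(568.7·69500) = 1.108 mm.
δ_thermal = αLΔT = 22.1e-6·391·-43.6 = -0.3768 mm.
δ = δ_mech + δ_thermal = 0.7312 mm.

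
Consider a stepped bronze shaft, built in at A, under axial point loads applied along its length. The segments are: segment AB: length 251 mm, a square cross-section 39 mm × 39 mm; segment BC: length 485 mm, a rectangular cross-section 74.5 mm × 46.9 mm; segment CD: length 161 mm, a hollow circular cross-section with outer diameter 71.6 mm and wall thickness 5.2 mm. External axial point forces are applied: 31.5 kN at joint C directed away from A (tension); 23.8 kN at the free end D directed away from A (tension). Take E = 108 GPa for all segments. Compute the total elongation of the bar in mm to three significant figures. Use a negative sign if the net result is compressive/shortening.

0.188 mm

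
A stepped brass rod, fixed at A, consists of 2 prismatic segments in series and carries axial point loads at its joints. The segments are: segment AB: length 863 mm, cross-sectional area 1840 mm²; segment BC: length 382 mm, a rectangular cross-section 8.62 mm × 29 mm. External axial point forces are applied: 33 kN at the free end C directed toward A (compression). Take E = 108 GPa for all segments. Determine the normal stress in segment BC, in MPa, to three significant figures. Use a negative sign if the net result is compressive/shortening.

-132 MPa

Internal axial forces (sectioning from the free end, tension +): N_BC = -33 kN, N_AB = -33 kN.
A_BC = 250 mm².
σ_BC = N_BC/A_BC = -33000/250 = -132 MPa.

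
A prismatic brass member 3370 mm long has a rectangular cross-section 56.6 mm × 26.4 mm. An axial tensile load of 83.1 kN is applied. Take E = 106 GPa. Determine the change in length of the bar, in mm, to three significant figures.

1.77 mm

A = 1494 mm².
δ_mech = NL/(AE) = 83100·3370/(1494·106000) = 1.768 mm.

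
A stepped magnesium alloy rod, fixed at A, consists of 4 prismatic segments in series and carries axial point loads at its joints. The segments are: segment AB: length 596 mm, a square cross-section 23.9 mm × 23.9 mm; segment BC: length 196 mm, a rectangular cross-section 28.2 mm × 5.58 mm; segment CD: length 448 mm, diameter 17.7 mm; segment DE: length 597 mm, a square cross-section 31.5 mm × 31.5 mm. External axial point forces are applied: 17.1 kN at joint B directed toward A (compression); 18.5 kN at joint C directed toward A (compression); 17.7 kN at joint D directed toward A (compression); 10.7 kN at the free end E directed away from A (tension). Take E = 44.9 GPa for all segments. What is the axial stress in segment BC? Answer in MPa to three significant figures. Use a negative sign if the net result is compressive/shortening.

Internal axial forces (sectioning from the free end, tension +): N_DE = 10.7 kN, N_CD = -7 kN, N_BC = -25.5 kN, N_AB = -42.6 kN.
A_BC = 157.4 mm².
σ_BC = N_BC/A_BC = -25500/157.4 = -162.1 MPa.

-162 MPa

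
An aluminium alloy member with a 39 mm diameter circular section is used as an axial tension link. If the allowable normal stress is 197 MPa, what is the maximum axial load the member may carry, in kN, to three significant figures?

235 kN

A = 1195 mm².
P_max = σ_allow · A = 197 · 1195 = 235300 N = 235.3 kN.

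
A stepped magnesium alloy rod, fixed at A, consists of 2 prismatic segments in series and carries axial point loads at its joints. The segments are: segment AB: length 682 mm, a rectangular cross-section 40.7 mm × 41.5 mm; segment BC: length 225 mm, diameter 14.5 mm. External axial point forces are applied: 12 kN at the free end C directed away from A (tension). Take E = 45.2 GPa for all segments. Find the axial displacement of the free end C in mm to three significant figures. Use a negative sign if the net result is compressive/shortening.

0.469 mm

Internal axial forces (sectioning from the free end, tension +): N_BC = 12 kN, N_AB = 12 kN.
A_AB = 1689 mm².
A_BC = 165.1 mm².
δ_AB = 12000·682/(1689·45200) = 0.1072 mm
δ_BC = 12000·225/(165.1·45200) = 0.3617 mm
δ = Σδ_i = 0.4689 mm.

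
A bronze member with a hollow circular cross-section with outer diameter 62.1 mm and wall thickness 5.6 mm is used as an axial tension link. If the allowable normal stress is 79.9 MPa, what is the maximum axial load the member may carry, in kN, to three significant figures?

A = 994 mm².
P_max = σ_allow · A = 79.9 · 994 = 79420 N = 79.42 kN.

79.4 kN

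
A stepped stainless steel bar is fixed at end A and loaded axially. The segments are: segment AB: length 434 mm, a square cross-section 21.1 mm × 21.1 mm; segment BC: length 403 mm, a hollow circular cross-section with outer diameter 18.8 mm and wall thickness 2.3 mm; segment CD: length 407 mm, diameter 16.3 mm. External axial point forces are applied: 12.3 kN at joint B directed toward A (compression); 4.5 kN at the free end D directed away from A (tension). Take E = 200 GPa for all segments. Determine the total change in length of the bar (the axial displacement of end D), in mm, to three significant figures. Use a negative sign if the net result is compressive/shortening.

Internal axial forces (sectioning from the free end, tension +): N_CD = 4.5 kN, N_BC = 4.5 kN, N_AB = -7.8 kN.
A_AB = 445.2 mm².
A_BC = 119.2 mm².
A_CD = 208.7 mm².
δ_AB = -7800·434/(445.2·200000) = -0.03802 mm
δ_BC = 4500·403/(119.2·200000) = 0.07605 mm
δ_CD = 4500·407/(208.7·200000) = 0.04388 mm
δ = Σδ_i = 0.08192 mm.

0.0819 mm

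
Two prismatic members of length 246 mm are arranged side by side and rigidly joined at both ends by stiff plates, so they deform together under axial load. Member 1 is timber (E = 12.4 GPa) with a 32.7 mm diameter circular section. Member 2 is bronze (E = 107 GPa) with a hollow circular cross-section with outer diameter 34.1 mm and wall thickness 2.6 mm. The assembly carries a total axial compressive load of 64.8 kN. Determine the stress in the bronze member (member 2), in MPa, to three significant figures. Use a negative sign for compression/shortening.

-183 MPa

A_1 = 839.8 mm².
A_2 = 257.3 mm².
Equal strain + equilibrium ⇒ each member carries load in proportion to AE: A₁E₁ = 10410000 N, A₂E₂ = 27530000 N, ΣAE = 37940000 N.
σ₂ = P·E₂/ΣAE = -64800·107000/37940000 = -182.7 MPa.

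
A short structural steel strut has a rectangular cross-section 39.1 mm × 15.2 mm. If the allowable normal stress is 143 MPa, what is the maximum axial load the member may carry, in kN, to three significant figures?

A = 594.3 mm².
P_max = σ_allow · A = 143 · 594.3 = 84990 N = 84.99 kN.

85.0 kN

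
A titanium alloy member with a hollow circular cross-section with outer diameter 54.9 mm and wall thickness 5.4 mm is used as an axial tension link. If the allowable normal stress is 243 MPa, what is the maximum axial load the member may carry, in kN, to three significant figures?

204 kN

A = 839.7 mm².
P_max = σ_allow · A = 243 · 839.7 = 204100 N = 204.1 kN.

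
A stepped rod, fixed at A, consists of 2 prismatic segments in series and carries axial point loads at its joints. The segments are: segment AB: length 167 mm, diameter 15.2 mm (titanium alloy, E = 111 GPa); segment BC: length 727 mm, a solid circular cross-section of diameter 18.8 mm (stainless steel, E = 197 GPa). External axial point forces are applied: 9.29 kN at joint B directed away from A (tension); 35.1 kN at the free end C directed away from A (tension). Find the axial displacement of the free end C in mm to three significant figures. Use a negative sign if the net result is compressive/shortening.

0.835 mm

Internal axial forces (sectioning from the free end, tension +): N_BC = 35.1 kN, N_AB = 44.39 kN.
A_AB = 181.5 mm².
A_BC = 277.6 mm².
δ_AB = 44390·167/(181.5·111000) = 0.368 mm
δ_BC = 35100·727/(277.6·197000) = 0.4666 mm
δ = Σδ_i = 0.8347 mm.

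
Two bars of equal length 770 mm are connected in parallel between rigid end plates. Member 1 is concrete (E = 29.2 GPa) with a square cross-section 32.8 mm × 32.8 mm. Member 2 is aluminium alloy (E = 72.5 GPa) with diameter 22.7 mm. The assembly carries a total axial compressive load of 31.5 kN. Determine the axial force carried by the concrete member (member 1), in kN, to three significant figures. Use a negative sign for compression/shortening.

A_1 = 1076 mm².
A_2 = 404.7 mm².
Equal strain + equilibrium ⇒ each member carries load in proportion to AE: A₁E₁ = 31410000 N, A₂E₂ = 29340000 N, ΣAE = 60760000 N.
F₁ = P·A₁E₁/ΣAE = -31500·31410000/60760000 = -16290 N.

-16.3 kN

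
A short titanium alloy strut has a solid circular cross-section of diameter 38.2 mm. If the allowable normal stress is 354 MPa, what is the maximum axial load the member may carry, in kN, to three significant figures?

A = 1146 mm².
P_max = σ_allow · A = 354 · 1146 = 405700 N = 405.7 kN.

406 kN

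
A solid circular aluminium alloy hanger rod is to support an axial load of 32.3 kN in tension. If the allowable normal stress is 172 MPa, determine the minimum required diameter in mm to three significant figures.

15.5 mm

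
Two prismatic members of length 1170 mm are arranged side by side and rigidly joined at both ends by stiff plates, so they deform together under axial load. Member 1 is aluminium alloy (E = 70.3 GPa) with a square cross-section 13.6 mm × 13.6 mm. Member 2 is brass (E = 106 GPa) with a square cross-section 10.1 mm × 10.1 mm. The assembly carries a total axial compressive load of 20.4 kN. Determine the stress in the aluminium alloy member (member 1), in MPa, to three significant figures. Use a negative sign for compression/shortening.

A_1 = 185 mm².
A_2 = 102 mm².
Equal strain + equilibrium ⇒ each member carries load in proportion to AE: A₁E₁ = 13000000 N, A₂E₂ = 10810000 N, ΣAE = 23820000 N.
σ₁ = P·E₁/ΣAE = -20400·70300/23820000 = -60.22 MPa.

-60.2 MPa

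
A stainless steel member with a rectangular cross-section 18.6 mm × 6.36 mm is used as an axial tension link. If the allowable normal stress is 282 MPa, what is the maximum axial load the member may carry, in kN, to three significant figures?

33.4 kN

A = 118.3 mm².
P_max = σ_allow · A = 282 · 118.3 = 33360 N = 33.36 kN.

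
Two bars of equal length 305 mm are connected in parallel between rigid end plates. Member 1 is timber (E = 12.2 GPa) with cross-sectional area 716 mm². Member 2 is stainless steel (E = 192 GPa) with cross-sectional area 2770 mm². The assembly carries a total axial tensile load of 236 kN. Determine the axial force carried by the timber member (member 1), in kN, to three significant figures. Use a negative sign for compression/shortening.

Equal strain + equilibrium ⇒ each member carries load in proportion to AE: A₁E₁ = 8735000 N, A₂E₂ = 531800000 N, ΣAE = 540600000 N.
F₁ = P·A₁E₁/ΣAE = 236000·8735000/540600000 = 3814 N.

3.81 kN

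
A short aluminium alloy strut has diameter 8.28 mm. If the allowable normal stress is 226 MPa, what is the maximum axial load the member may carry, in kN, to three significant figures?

12.2 kN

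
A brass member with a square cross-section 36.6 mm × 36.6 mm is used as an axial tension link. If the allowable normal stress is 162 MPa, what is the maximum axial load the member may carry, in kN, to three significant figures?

A = 1340 mm².
P_max = σ_allow · A = 162 · 1340 = 217000 N = 217 kN.

217 kN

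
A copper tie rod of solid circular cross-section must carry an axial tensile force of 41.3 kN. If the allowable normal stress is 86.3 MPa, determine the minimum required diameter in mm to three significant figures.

Required area A ≥ P/σ_allow = 41300/86.3 = 478.6 mm².
For a solid circular section, d ≥ √(4A/π) = 24.68 mm.

24.7 mm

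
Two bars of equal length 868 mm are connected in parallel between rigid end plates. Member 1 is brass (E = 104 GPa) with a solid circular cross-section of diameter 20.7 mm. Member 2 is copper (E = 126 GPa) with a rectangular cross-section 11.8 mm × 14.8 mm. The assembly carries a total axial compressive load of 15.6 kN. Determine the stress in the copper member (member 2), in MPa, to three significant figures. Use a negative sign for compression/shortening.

A_1 = 336.5 mm².
A_2 = 174.6 mm².
Equal strain + equilibrium ⇒ each member carries load in proportion to AE: A₁E₁ = 35000000 N, A₂E₂ = 22000000 N, ΣAE = 57000000 N.
σ₂ = P·E₂/ΣAE = -15600·126000/57000000 = -34.48 MPa.

-34.5 MPa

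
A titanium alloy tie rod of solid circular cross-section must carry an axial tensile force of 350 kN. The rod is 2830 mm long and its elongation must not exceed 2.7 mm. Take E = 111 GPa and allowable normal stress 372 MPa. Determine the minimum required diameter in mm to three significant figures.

64.9 mm

Required area A ≥ P/σ_allow = 350000/372 = 940.9 mm².
For a solid circular section, d ≥ √(4A/π) = 34.61 mm.
Elongation limit: A ≥ PL/(Eδ_allow) = 350000·2830/(111000·2.7) = 3305 mm² ⇒ d ≥ 64.87 mm.
The elongation limit governs.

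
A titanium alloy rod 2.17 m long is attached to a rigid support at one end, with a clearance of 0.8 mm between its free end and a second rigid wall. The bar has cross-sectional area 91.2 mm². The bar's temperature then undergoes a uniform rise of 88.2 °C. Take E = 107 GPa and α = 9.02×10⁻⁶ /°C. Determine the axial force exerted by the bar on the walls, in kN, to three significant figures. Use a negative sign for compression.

Free thermal expansion αLΔT = 9.02e-6 · 2170 · 88.2 = 1.726 mm.
The walls engage after the gap closes; constrained expansion = 1.726 − 0.8 = 0.9264 mm.
The walls impose strain ε = −(0.9264)/2170 = -4.2690e-04; σ = Eε = 107000 · -4.2690e-04 = -45.68 MPa.
Wall reaction R = σ·A = -45.68·91.2 = -4166 N = -4.166 kN.

-4.17 kN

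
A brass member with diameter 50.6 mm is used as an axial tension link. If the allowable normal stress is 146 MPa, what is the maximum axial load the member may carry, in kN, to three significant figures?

A = 2011 mm².
P_max = σ_allow · A = 146 · 2011 = 293600 N = 293.6 kN.

294 kN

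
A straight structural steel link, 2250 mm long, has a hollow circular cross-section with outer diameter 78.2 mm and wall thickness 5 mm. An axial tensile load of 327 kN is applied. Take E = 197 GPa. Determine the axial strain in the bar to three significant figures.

A = 1150 mm².
σ = N/A = 284.4 MPa; ε = σ/E = 284.4/197000 = 1.444e-03.

0.00144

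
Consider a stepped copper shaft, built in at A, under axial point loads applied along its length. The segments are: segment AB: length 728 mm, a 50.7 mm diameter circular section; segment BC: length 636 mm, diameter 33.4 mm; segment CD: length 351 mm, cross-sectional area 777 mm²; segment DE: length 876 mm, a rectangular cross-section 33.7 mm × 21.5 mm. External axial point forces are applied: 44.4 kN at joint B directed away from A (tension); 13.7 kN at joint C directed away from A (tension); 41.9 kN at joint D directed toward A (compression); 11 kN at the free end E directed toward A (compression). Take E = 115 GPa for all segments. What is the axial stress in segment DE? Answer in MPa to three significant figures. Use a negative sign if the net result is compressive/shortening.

Internal axial forces (sectioning from the free end, tension +): N_DE = -11 kN, N_CD = -52.9 kN, N_BC = -39.2 kN, N_AB = 5.2 kN.
A_DE = 724.6 mm².
σ_DE = N_DE/A_DE = -11000/724.6 = -15.18 MPa.

-15.2 MPa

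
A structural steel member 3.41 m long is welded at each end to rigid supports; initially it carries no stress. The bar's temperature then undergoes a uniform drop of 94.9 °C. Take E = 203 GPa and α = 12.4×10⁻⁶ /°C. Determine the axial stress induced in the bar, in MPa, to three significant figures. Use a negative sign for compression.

239 MPa

Free thermal expansion αLΔT = 12.4e-6 · 3410 · -94.9 = -4.013 mm.
The walls impose strain ε = −(-4.013)/3410 = 1.1768e-03; σ = Eε = 203000 · 1.1768e-03 = 238.9 MPa.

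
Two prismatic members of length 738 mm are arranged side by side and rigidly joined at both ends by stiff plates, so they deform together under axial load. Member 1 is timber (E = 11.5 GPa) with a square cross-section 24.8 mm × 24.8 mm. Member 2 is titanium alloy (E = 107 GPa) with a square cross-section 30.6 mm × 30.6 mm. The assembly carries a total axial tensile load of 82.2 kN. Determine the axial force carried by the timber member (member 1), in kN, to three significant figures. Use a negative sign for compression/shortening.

5.42 kN

A_1 = 615 mm².
A_2 = 936.4 mm².
Equal strain + equilibrium ⇒ each member carries load in proportion to AE: A₁E₁ = 7073000 N, A₂E₂ = 100200000 N, ΣAE = 107300000 N.
F₁ = P·A₁E₁/ΣAE = 82200·7073000/107300000 = 5420 N.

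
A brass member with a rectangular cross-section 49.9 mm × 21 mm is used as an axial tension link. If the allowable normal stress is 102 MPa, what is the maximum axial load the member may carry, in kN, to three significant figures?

A = 1048 mm².
P_max = σ_allow · A = 102 · 1048 = 106900 N = 106.9 kN.

107 kN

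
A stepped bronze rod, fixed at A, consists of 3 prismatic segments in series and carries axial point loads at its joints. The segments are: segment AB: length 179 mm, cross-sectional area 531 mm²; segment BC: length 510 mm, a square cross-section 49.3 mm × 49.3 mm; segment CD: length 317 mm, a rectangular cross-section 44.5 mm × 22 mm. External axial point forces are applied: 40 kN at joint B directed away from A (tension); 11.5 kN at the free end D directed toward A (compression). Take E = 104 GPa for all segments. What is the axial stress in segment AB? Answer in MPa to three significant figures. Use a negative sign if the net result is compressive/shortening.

53.7 MPa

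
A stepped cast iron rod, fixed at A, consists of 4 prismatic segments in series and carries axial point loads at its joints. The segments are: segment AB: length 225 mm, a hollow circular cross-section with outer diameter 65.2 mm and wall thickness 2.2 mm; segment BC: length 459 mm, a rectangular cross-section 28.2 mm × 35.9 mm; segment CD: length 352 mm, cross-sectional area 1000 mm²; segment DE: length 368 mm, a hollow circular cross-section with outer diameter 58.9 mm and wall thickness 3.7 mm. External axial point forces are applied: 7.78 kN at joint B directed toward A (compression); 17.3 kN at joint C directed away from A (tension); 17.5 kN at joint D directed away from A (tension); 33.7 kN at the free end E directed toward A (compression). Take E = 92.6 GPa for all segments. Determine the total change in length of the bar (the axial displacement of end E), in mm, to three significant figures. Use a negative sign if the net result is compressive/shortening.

Internal axial forces (sectioning from the free end, tension +): N_DE = -33.7 kN, N_CD = -16.2 kN, N_BC = 1.1 kN, N_AB = -6.68 kN.
A_AB = 435.4 mm².
A_BC = 1012 mm².
A_DE = 641.6 mm².
δ_AB = -6680·225/(435.4·92600) = -0.03728 mm
δ_BC = 1100·459/(1012·92600) = 0.005386 mm
δ_CD = -16200·352/(1000·92600) = -0.06158 mm
δ_DE = -33700·368/(641.6·92600) = -0.2087 mm
δ = Σδ_i = -0.3022 mm.

-0.302 mm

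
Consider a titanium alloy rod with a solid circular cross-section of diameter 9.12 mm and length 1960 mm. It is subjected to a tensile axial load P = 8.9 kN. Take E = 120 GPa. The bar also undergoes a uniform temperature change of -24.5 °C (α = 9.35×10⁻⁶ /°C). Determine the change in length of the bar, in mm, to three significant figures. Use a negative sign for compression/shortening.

1.78 mm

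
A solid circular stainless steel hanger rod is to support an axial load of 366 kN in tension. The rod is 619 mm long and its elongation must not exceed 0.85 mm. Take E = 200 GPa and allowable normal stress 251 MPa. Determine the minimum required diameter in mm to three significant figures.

Required area A ≥ P/σ_allow = 366000/251 = 1458 mm².
For a solid circular section, d ≥ √(4A/π) = 43.09 mm.
Elongation limit: A ≥ PL/(Eδ_allow) = 366000·619/(200000·0.85) = 1333 mm² ⇒ d ≥ 41.19 mm.
The stress limit governs.

43.1 mm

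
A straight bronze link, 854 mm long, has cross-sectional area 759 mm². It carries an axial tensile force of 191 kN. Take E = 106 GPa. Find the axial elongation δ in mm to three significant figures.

δ_mech = NL/(AE) = 191000·854/(759·106000) = 2.027 mm.

2.03 mm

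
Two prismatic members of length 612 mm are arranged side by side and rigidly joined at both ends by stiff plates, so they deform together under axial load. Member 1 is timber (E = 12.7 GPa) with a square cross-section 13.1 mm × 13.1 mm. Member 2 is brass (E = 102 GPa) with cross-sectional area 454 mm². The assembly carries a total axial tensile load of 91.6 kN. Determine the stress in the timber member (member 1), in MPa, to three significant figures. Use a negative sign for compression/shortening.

A_1 = 171.6 mm².
Equal strain + equilibrium ⇒ each member carries load in proportion to AE: A₁E₁ = 2179000 N, A₂E₂ = 46310000 N, ΣAE = 48490000 N.
σ₁ = P·E₁/ΣAE = 91600·12700/48490000 = 23.99 MPa.

24.0 MPa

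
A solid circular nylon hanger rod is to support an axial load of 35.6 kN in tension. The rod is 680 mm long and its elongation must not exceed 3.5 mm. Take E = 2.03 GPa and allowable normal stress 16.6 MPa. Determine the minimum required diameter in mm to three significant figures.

Required area A ≥ P/σ_allow = 35600/16.6 = 2145 mm².
For a solid circular section, d ≥ √(4A/π) = 52.25 mm.
Elongation limit: A ≥ PL/(Eδ_allow) = 35600·680/(2030·3.5) = 3407 mm² ⇒ d ≥ 65.86 mm.
The elongation limit governs.

65.9 mm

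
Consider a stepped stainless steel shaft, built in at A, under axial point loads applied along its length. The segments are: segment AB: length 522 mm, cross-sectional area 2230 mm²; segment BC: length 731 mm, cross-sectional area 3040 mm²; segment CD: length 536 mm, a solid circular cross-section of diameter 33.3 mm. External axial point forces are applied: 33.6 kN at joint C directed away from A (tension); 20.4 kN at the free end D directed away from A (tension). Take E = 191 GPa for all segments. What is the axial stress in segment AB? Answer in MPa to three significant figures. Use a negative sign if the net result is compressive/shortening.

24.2 MPa

Internal axial forces (sectioning from the free end, tension +): N_CD = 20.4 kN, N_BC = 54 kN, N_AB = 54 kN.
σ_AB = N_AB/A_AB = 54000/2230 = 24.22 MPa.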